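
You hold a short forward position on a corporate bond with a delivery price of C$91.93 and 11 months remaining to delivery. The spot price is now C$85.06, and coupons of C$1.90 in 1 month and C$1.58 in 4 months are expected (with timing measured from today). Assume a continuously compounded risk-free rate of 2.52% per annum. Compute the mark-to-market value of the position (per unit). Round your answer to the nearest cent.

PV(remaining coupons) I = 1.90·e^(−0.0252·1/12) + 1.58·e^(−0.0252·4/12) = 3.4628
Current forward F = (S − I)·e^(rT) = (85.06 − 3.4628)·e^(0.0252·11/12) = 81.5972 × 1.023369 = 83.5040
Value (long) = (F − K)·e^(−rT) = (83.5040 − 91.93) × 0.977165 = -8.2336
Short position value = −(long value) = C$8.23

C$8.23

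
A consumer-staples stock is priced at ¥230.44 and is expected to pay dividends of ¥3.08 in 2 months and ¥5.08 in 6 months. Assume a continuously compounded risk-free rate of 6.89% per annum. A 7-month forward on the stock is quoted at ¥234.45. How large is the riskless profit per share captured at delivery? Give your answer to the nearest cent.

¥2.84 per share

PV(dividends) I = 3.08·e^(−0.0689·2/12) + 5.08·e^(−0.0689·6/12) = 7.9528
Fair forward F* = (S − I)·e^(rT) = (230.44 − 7.9528)·e^0.040192 = 222.4872 × 1.041011 = 231.6116
Market ¥234.45 > fair 231.6116: forward overpriced → cash-and-carry (borrow at r, buy the stock and collect the dividends, short the forward).
Profit at T = |F_mkt − F*| = |234.45 − 231.6116| = ¥2.84 per share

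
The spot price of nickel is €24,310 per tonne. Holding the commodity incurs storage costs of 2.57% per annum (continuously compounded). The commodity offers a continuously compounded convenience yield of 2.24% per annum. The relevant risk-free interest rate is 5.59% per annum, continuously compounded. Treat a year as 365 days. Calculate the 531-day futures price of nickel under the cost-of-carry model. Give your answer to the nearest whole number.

Net carry = r + u − y = 0.0559 + 0.0257 − 0.0224 = 0.0592
F = S·e^((r+u−y)T) = 24310 · e^(0.0592 × 531/365) = 24310 · e^0.086124
= 24310 × 1.089941 = €26,496 per tonne

€26,496 per tonne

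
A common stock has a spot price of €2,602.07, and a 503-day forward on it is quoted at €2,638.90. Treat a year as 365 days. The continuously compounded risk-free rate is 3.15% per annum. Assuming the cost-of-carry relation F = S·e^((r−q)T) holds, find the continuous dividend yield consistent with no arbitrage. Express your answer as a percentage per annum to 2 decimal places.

From F = S·e^((r−q)T): (r − q) = ln(F/S)/T
ln(2638.90/2602.07) = ln(1.014154) = 0.014055
(r − q) = 0.014055 / (503/365) = 0.010199
q = r − ln(F/S)/T = 0.0315 − 0.010199 = 0.021301
q = 2.13%

2.13%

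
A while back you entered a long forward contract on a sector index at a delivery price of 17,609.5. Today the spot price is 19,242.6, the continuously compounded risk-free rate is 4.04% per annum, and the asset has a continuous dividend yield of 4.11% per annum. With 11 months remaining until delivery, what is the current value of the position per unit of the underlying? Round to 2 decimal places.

1561.83

Current fair forward for the remaining 11 months: F = S·e^((r − q)·T), (r − q) = 0.0404 − 0.0411 = -0.0007
F = 19242.6 · e^(-0.0007 × 11/12) = 19242.6 × 0.99935854 = 19230.2566
Value of long forward = (F − K)·e^(−rT) = (19230.2566 − 17609.5) · e^(−0.0404·11/12)
= 1620.7566 × 0.96364401 = 1561.83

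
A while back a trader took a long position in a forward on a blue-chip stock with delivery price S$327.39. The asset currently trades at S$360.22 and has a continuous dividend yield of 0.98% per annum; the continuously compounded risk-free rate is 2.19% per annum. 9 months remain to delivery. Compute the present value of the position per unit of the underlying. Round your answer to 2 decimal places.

S$35.53

Current fair forward for the remaining 9 months: F = S·e^((r − q)·T), (r − q) = 0.0219 − 0.0098 = 0.0121
F = 360.22 · e^(0.0121 × 9/12) = 360.22 × 1.009116 = 363.5038
Value of long forward = (F − K)·e^(−rT) = (363.5038 − 327.39) · e^(−0.0219·9/12)
= 36.1138 × 0.983709 = 35.53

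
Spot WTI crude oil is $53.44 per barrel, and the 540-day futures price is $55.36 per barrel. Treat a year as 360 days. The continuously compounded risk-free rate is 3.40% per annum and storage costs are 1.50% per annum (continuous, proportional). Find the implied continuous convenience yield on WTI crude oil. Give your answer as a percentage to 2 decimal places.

F = S·e^((r+u−y)T) ⇒ (r+u−y) = ln(F/S)/T
ln(55.36/53.44) = 0.035298; /T ⇒ 0.023532
y = r + u − ln(F/S)/T = 0.0340 + 0.0150 − 0.023532 = 0.025468
y = 2.55%

2.55%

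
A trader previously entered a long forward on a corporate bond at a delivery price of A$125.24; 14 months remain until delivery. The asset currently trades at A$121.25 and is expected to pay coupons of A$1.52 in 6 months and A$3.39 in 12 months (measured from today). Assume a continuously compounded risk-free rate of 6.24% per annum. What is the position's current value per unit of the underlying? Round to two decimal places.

PV(remaining coupons) I = 1.52·e^(−0.0624·6/12) + 3.39·e^(−0.0624·12/12) = 4.6582
Current forward F = (S − I)·e^(rT) = (121.25 − 4.6582)·e^(0.0624·14/12) = 116.5918 × 1.075515 = 125.3962
Value (long) = (F − K)·e^(−rT) = (125.3962 − 125.24) × 0.929787 = 0.1452
Value = A$0.15

A$0.15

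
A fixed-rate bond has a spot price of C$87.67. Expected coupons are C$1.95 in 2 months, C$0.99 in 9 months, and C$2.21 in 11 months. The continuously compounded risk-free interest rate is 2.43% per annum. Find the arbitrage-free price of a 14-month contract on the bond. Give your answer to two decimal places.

PV(coupons) I = 1.95·e^(−0.0243·2/12) + 0.99·e^(−0.0243·9/12) + 2.21·e^(−0.0243·11/12)
I = 1.9421 + 0.9721 + 2.1613 = 5.0755
F = (S − I)·e^(rT) = (87.67 − 5.0755) · e^(0.0243·14/12)
= 82.5945 · e^0.028350 = 82.5945 × 1.028756 = C$84.97

C$84.97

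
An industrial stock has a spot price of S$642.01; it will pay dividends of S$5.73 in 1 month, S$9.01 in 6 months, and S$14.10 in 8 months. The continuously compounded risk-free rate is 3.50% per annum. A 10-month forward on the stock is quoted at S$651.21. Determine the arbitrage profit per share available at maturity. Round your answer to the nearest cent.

S$19.38 per share

PV(dividends) I = 5.73·e^(−0.0350·1/12) + 9.01·e^(−0.0350·6/12) + 14.10·e^(−0.0350·8/12) = 28.3418
Fair forward F* = (S − I)·e^(rT) = (642.01 − 28.3418)·e^0.029167 = 613.6682 × 1.029597 = 631.8309
Market S$651.21 > fair 631.8309: forward overpriced → cash-and-carry (borrow at r, buy the stock and collect the dividends, short the forward).
Profit at T = |F_mkt − F*| = |651.21 − 631.8309| = S$19.38 per share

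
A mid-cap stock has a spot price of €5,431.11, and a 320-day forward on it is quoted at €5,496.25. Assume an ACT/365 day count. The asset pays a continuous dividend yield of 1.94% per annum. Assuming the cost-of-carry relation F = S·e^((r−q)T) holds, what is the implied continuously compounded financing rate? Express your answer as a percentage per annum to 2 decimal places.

From F = S·e^((r−q)T): (r − q) = ln(F/S)/T
ln(5496.25/5431.11) = ln(1.011994) = 0.011923
(r − q) = 0.011923 / (320/365) = 0.013600
r = ln(F/S)/T + q = 0.013600 + 0.0194 = 0.033000
r = 3.30%

3.30%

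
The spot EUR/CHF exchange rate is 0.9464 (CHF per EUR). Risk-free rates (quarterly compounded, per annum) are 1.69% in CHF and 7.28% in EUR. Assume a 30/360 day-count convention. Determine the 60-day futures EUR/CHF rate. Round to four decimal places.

0.9377

By covered interest parity, F = S · (1+r_CHF/4)^(4T) / (1+r_EUR/4)^(4T)
= 0.9464 × 1.002815 / 1.012097 = 0.9464 × 0.990829
F = 0.9377 CHF per EUR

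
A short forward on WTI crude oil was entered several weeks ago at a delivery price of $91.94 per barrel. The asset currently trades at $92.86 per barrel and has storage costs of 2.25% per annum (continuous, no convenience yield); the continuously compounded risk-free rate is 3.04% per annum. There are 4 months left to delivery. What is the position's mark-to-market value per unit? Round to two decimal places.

-$2.55 per barrel

Current fair forward for the remaining 4 months: F = S·e^((r + u)·T), (r + u) = 0.0304 + 0.0225 = 0.0529
F = 92.86 · e^(0.0529 × 4/12) = 92.86 × 1.017790 = 94.5120
Value of long forward = (F − K)·e^(−rT) = (94.5120 − 91.94) · e^(−0.0304·4/12)
= 2.5720 × 0.989918 = 2.55
Short position value = −(long value) = -$2.55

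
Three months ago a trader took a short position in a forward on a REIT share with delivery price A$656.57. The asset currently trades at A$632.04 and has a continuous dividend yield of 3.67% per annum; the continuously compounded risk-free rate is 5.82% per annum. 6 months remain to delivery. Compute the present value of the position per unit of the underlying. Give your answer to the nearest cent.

A$17.19

Current fair forward for the remaining 6 months: F = S·e^((r − q)·T), (r − q) = 0.0582 − 0.0367 = 0.0215
F = 632.04 · e^(0.0215 × 6/12) = 632.04 × 1.010808 = 638.8711
Value of long forward = (F − K)·e^(−rT) = (638.8711 − 656.57) · e^(−0.0582·6/12)
= -17.6989 × 0.971319 = -17.19
Short position value = −(long value) = A$17.19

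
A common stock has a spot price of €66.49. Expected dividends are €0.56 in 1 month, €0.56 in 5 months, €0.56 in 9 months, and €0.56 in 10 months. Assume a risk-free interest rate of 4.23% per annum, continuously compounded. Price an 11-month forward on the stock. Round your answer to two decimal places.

PV(dividends) I = 0.56·e^(−0.0423·1/12) + 0.56·e^(−0.0423·5/12) + 0.56·e^(−0.0423·9/12) + 0.56·e^(−0.0423·10/12)
I = 0.5580 + 0.5502 + 0.5425 + 0.5406 = 2.1913
F = (S − I)·e^(rT) = (66.49 − 2.1913) · e^(0.0423·11/12)
= 64.2987 · e^0.038775 = 64.2987 × 1.039537 = €66.84

€66.84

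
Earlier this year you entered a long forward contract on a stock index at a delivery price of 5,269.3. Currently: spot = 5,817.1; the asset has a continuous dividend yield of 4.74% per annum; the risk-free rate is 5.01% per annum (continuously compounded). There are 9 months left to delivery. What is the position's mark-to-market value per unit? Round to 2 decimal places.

Current fair forward for the remaining 9 months: F = S·e^((r − q)·T), (r − q) = 0.0501 − 0.0474 = 0.0027
F = 5817.1 · e^(0.0027 × 9/12) = 5817.1 × 1.00202705 = 5828.8916
Value of long forward = (F − K)·e^(−rT) = (5828.8916 − 5269.3) · e^(−0.0501·9/12)
= 559.5916 × 0.96312218 = 538.96

538.96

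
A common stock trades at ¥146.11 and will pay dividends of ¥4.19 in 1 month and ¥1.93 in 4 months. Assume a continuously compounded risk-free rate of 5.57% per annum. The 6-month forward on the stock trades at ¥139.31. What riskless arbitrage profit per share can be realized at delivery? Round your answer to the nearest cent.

¥4.69 per share

PV(dividends) I = 4.19·e^(−0.0557·1/12) + 1.93·e^(−0.0557·4/12) = 6.0651
Fair forward F* = (S − I)·e^(rT) = (146.11 − 6.0651)·e^0.027850 = 140.0449 × 1.028241 = 143.9999
Market ¥139.31 < fair 143.9999: forward underpriced → reverse cash-and-carry (short the stock, invest proceeds at r, pay the dividends, go long the forward).
Profit at T = |F_mkt − F*| = |139.31 − 143.9999| = ¥4.69 per share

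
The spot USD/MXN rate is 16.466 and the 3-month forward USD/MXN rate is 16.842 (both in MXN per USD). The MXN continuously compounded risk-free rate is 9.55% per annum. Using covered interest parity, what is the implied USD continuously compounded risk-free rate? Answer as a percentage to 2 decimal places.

F = S·e^((r_MXN − r_USD)T) ⇒ r_USD = r_MXN − ln(F/S)/T
ln(16.842/16.466) = 0.022578; /(3/12) = 0.090312
r_USD = 0.0955 − 0.090312 = 0.005188
r_USD = 0.52%

0.52%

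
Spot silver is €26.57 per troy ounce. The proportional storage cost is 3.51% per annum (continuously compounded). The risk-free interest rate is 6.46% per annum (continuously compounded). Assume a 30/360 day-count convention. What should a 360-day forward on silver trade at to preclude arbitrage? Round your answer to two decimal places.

€29.36 per troy ounce

Net carry = r + u − y = 0.0646 + 0.0351 − 0.0000 = 0.0997
F = S·e^((r+u−y)T) = 26.57 · e^(0.0997 × 360/360) = 26.57 · e^0.099700
= 26.57 × 1.104839 = €29.36 per troy ounce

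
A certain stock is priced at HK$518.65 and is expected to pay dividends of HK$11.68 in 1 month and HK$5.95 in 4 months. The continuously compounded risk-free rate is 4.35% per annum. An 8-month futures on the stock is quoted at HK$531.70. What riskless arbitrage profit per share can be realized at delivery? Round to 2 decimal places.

HK$15.81 per share

PV(dividends) I = 11.68·e^(−0.0435·1/12) + 5.95·e^(−0.0435·4/12) = 17.5021
Fair futures F* = (S − I)·e^(rT) = (518.65 − 17.5021)·e^0.029000 = 501.1479 × 1.029425 = 515.8942
Market HK$531.70 > fair 515.8942: forward overpriced → cash-and-carry (borrow at r, buy the stock and collect the dividends, short the forward).
Profit at T = |F_mkt − F*| = |531.70 − 515.8942| = HK$15.81 per share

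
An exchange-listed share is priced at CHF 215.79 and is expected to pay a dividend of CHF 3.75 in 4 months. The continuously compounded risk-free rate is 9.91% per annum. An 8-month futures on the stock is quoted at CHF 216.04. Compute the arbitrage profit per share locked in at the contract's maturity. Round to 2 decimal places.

CHF 10.61 per share

PV(dividends) I = 3.75·e^(−0.0991·4/12) = 3.6281
Fair futures F* = (S − I)·e^(rT) = (215.79 − 3.6281)·e^0.066067 = 212.1619 × 1.068298 = 226.6521
Market CHF 216.04 < fair 226.6521: forward underpriced → reverse cash-and-carry (short the stock, invest proceeds at r, pay the dividends, go long the forward).
Profit at T = |F_mkt − F*| = |216.04 − 226.6521| = CHF 10.61 per share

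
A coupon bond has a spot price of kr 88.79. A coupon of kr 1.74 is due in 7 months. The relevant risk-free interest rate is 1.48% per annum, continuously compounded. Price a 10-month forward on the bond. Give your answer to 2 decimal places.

kr 88.15

PV(coupons) I = 1.74·e^(−0.0148·7/12)
I = 1.7250
F = (S − I)·e^(rT) = (88.79 − 1.7250) · e^(0.0148·10/12)
= 87.0650 · e^0.012333 = 87.0650 × 1.012409 = kr 88.15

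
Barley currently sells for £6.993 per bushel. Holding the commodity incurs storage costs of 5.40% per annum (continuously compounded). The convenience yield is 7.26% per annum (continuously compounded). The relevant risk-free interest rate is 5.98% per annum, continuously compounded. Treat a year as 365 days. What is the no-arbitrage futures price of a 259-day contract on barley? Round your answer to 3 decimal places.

£7.200 per bushel

Net carry = r + u − y = 0.0598 + 0.0540 − 0.0726 = 0.0412
F = S·e^((r+u−y)T) = 6.993 · e^(0.0412 × 259/365) = 6.993 · e^0.029235
= 6.993 × 1.029667 = £7.200 per bushel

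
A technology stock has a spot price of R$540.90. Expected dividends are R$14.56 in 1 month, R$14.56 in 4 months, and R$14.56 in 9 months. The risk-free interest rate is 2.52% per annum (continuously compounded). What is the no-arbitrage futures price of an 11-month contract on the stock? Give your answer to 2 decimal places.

PV(dividends) I = 14.56·e^(−0.0252·1/12) + 14.56·e^(−0.0252·4/12) + 14.56·e^(−0.0252·9/12)
I = 14.5295 + 14.4382 + 14.2874 = 43.2551
F = (S − I)·e^(rT) = (540.90 − 43.2551) · e^(0.0252·11/12)
= 497.6449 · e^0.023100 = 497.6449 × 1.023369 = R$509.27

R$509.27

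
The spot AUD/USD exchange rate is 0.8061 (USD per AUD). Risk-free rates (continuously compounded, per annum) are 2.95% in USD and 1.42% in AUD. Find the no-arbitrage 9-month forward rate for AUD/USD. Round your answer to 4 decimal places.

0.8154

F = S·e^((r_USD − r_AUD)T) = 0.8061 · e^((0.0295 − 0.0142) × 9/12)
= 0.8061 · e^0.011475 = 0.8061 × 1.011541
F = 0.8154 USD per AUD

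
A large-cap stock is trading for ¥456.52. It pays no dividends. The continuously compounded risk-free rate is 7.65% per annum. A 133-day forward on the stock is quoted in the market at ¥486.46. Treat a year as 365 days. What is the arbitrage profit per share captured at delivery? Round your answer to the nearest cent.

Fair forward: F* = S·e^(carry·T), with carry = r = 0.0765
F* = 456.52 · e^(0.0765 × 133/365) = 456.52 · e^0.027875 = 456.52 × 1.028267 = ¥469.4245
Market ¥486.46 > fair ¥469.4245: forward overpriced → cash-and-carry (buy spot, short the forward).
At maturity, profit = |F_mkt − F*| = |486.46 − 469.4245| = ¥17.04 per share

¥17.04 per share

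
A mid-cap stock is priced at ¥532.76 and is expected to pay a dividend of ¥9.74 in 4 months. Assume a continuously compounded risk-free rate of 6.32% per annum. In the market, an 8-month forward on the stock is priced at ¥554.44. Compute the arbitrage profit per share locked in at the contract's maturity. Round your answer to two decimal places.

PV(dividends) I = 9.74·e^(−0.0632·4/12) = 9.5370
Fair forward F* = (S − I)·e^(rT) = (532.76 − 9.5370)·e^0.042133 = 523.2230 × 1.043033 = 545.7389
Market ¥554.44 > fair 545.7389: forward overpriced → cash-and-carry (borrow at r, buy the stock and collect the dividends, short the forward).
Profit at T = |F_mkt − F*| = |554.44 − 545.7389| = ¥8.70 per share

¥8.70 per share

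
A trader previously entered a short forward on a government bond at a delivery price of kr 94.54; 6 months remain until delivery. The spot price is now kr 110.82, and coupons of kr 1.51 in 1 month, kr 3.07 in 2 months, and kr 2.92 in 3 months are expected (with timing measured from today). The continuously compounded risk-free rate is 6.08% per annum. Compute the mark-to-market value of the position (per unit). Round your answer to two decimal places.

-kr 11.69

PV(remaining coupons) I = 1.51·e^(−0.0608·1/12) + 3.07·e^(−0.0608·2/12) + 2.92·e^(−0.0608·3/12) = 7.4174
Current forward F = (S − I)·e^(rT) = (110.82 − 7.4174)·e^(0.0608·6/12) = 103.4026 × 1.030867 = 106.5943
Value (long) = (F − K)·e^(−rT) = (106.5943 − 94.54) × 0.970057 = 11.6934
Short position value = −(long value) = -kr 11.69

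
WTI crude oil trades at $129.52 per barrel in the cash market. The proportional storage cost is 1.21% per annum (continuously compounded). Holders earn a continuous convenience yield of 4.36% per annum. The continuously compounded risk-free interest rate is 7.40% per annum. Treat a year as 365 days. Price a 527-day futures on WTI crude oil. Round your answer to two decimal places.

Net carry = r + u − y = 0.0740 + 0.0121 − 0.0436 = 0.0425
F = S·e^((r+u−y)T) = 129.52 · e^(0.0425 × 527/365) = 129.52 · e^0.061363
= 129.52 × 1.063285 = $137.72 per barrel

$137.72 per barrel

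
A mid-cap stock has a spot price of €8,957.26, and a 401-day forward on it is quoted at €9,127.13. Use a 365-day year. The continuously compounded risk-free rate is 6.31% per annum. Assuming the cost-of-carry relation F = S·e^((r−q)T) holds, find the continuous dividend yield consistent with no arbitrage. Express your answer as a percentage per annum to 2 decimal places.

From F = S·e^((r−q)T): (r − q) = ln(F/S)/T
ln(9127.13/8957.26) = ln(1.018965) = 0.018787
(r − q) = 0.018787 / (401/365) = 0.017100
q = r − ln(F/S)/T = 0.0631 − 0.017100 = 0.046000
q = 4.60%

4.60%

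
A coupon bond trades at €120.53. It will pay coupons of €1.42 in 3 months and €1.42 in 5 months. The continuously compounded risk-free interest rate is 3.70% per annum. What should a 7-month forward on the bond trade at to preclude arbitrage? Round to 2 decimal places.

€120.29

PV(coupons) I = 1.42·e^(−0.0370·3/12) + 1.42·e^(−0.0370·5/12)
I = 1.4069 + 1.3983 = 2.8052
F = (S − I)·e^(rT) = (120.53 − 2.8052) · e^(0.0370·7/12)
= 117.7248 · e^0.021583 = 117.7248 × 1.021818 = €120.29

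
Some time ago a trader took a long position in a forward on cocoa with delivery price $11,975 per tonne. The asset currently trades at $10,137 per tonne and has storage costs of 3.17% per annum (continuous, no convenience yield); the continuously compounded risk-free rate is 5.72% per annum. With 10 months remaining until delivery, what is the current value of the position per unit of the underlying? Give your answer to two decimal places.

-$1009.23 per tonne

Current fair forward for the remaining 10 months: F = S·e^((r + u)·T), (r + u) = 0.0572 + 0.0317 = 0.0889
F = 10137 · e^(0.0889 × 10/12) = 10137 × 1.07689654 = 10916.5002
Value of long forward = (F − K)·e^(−rT) = (10916.5002 − 11975) · e^(−0.0572·10/12)
= -1058.4998 × 0.95345155 = -1009.23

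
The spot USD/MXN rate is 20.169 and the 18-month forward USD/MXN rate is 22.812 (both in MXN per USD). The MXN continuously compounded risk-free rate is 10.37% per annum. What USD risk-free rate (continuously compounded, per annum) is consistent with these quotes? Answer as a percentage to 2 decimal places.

2.16%

F = S·e^((r_MXN − r_USD)T) ⇒ r_USD = r_MXN − ln(F/S)/T
ln(22.812/20.169) = 0.123140; /(18/12) = 0.082093
r_USD = 0.1037 − 0.082093 = 0.021607
r_USD = 2.16%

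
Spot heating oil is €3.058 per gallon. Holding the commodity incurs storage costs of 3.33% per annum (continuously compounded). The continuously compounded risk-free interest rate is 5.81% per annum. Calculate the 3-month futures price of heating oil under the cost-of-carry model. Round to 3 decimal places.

€3.129 per gallon

Net carry = r + u − y = 0.0581 + 0.0333 − 0.0000 = 0.0914
F = S·e^((r+u−y)T) = 3.058 · e^(0.0914 × 3/12) = 3.058 · e^0.022850
= 3.058 × 1.023113 = €3.129 per gallon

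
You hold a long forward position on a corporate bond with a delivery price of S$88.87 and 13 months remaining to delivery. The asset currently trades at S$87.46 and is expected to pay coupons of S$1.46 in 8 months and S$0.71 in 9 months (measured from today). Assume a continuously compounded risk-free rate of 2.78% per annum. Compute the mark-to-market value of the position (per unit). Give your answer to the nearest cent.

PV(remaining coupons) I = 1.46·e^(−0.0278·8/12) + 0.71·e^(−0.0278·9/12) = 2.1285
Current forward F = (S − I)·e^(rT) = (87.46 − 2.1285)·e^(0.0278·13/12) = 85.3315 × 1.030575 = 87.9405
Value (long) = (F − K)·e^(−rT) = (87.9405 − 88.87) × 0.970332 = -0.9019
Value = -S$0.90

-S$0.90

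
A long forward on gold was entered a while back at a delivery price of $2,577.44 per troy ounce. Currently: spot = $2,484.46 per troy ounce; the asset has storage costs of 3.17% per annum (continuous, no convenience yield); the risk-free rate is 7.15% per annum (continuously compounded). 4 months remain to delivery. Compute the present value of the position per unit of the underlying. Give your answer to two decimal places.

-$5.89 per troy ounce

Current fair forward for the remaining 4 months: F = S·e^((r + u)·T), (r + u) = 0.0715 + 0.0317 = 0.1032
F = 2484.46 · e^(0.1032 × 4/12) = 2484.46 × 1.03499852 = 2571.4124
Value of long forward = (F − K)·e^(−rT) = (2571.4124 − 2577.44) · e^(−0.0715·4/12)
= -6.0276 × 0.97644844 = -5.89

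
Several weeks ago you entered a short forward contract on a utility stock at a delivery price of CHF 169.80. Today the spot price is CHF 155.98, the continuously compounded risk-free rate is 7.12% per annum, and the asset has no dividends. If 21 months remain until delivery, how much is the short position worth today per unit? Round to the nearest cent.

Current fair forward for the remaining 21 months: F = S·e^(r·T), r = 0.0712
F = 155.98 · e^(0.0712 × 21/12) = 155.98 × 1.132695 = 176.6778
Value of long forward = (F − K)·e^(−rT) = (176.6778 − 169.80) · e^(−0.0712·21/12)
= 6.8778 × 0.882850 = 6.07
Short position value = −(long value) = -CHF 6.07

-CHF 6.07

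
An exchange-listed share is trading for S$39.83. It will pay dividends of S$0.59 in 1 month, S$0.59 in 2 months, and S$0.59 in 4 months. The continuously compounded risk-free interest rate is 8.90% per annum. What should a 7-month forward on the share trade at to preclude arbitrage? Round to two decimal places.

PV(dividends) I = 0.59·e^(−0.0890·1/12) + 0.59·e^(−0.0890·2/12) + 0.59·e^(−0.0890·4/12)
I = 0.5856 + 0.5813 + 0.5728 = 1.7397
F = (S − I)·e^(rT) = (39.83 − 1.7397) · e^(0.0890·7/12)
= 38.0903 · e^0.051917 = 38.0903 × 1.053288 = S$40.12

S$40.12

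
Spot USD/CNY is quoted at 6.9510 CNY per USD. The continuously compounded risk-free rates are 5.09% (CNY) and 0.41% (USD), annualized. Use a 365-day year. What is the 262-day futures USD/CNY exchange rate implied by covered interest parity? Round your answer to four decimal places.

F = S·e^((r_CNY − r_USD)T) = 6.9510 · e^((0.0509 − 0.0041) × 262/365)
= 6.9510 · e^0.033593 = 6.9510 × 1.034164
F = 7.1885 CNY per USD

7.1885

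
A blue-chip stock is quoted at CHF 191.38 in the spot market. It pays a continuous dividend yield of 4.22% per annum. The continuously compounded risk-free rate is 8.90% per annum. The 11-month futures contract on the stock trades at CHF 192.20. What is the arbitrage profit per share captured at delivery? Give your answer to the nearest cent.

Fair futures: F* = S·e^(carry·T), with carry = (r − q) = 0.0890 − 0.0422 = 0.0468
F* = 191.38 · e^(0.0468 × 11/12) = 191.38 · e^0.042900 = 191.38 × 1.043834 = CHF 199.7690
Market CHF 192.20 < fair CHF 199.7690: forward underpriced → reverse cash-and-carry (short spot, go long the forward).
At maturity, profit = |F_mkt − F*| = |192.20 − 199.7690| = CHF 7.57 per share

CHF 7.57 per share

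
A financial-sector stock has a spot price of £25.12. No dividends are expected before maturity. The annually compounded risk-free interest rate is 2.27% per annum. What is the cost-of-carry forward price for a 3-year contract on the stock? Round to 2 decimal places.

£26.87

F = S · (1+r)^T
= 25.12 × 1.069658
F = £26.87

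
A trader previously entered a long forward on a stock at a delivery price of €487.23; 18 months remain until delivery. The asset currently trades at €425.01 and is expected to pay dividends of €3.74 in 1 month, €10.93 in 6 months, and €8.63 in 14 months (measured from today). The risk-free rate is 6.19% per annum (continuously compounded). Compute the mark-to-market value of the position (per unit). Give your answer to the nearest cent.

PV(remaining dividends) I = 3.74·e^(−0.0619·1/12) + 10.93·e^(−0.0619·6/12) + 8.63·e^(−0.0619·14/12) = 22.3464
Current forward F = (S − I)·e^(rT) = (425.01 − 22.3464)·e^(0.0619·18/12) = 402.6636 × 1.097297 = 441.8416
Value (long) = (F − K)·e^(−rT) = (441.8416 − 487.23) × 0.911330 = -41.3638
Value = -€41.36

-€41.36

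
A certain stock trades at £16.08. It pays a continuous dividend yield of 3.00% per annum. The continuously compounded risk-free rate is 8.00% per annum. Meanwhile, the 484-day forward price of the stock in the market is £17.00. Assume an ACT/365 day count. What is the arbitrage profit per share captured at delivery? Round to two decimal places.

£0.18 per share

Fair forward: F* = S·e^(carry·T), with carry = (r − q) = 0.0800 − 0.0300 = 0.0500
F* = 16.08 · e^(0.0500 × 484/365) = 16.08 · e^0.066301 = 16.08 × 1.068548 = £17.1823
Market £17.00 < fair £17.1823: forward underpriced → reverse cash-and-carry (short spot, go long the forward).
At maturity, profit = |F_mkt − F*| = |17.00 − 17.1823| = £0.18 per share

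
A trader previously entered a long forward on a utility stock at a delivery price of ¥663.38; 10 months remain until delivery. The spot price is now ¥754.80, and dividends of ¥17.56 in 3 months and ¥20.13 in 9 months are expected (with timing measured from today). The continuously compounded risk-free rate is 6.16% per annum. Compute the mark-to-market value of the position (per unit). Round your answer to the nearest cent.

¥88.10

PV(remaining dividends) I = 17.56·e^(−0.0616·3/12) + 20.13·e^(−0.0616·9/12) = 36.5128
Current forward F = (S − I)·e^(rT) = (754.80 − 36.5128)·e^(0.0616·10/12) = 718.2872 × 1.052674 = 756.1223
Value (long) = (F − K)·e^(−rT) = (756.1223 − 663.38) × 0.949962 = 88.1017
Value = ¥88.10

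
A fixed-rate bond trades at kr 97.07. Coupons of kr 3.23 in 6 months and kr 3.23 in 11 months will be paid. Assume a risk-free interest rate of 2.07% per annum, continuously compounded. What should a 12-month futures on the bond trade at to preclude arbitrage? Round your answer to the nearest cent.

kr 92.60

PV(coupons) I = 3.23·e^(−0.0207·6/12) + 3.23·e^(−0.0207·11/12)
I = 3.1967 + 3.1693 = 6.3660
F = (S − I)·e^(rT) = (97.07 − 6.3660) · e^(0.0207·12/12)
= 90.7040 · e^0.020700 = 90.7040 × 1.020916 = kr 92.60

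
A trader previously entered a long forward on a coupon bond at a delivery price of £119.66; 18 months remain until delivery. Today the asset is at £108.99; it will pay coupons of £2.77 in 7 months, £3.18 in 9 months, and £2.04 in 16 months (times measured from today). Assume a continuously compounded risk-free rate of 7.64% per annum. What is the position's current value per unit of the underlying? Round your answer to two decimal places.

PV(remaining coupons) I = 2.77·e^(−0.0764·7/12) + 3.18·e^(−0.0764·9/12) + 2.04·e^(−0.0764·16/12) = 7.4946
Current forward F = (S − I)·e^(rT) = (108.99 − 7.4946)·e^(0.0764·18/12) = 101.4954 × 1.121425 = 113.8195
Value (long) = (F − K)·e^(−rT) = (113.8195 − 119.66) × 0.891723 = -5.2081
Value = -£5.21

-£5.21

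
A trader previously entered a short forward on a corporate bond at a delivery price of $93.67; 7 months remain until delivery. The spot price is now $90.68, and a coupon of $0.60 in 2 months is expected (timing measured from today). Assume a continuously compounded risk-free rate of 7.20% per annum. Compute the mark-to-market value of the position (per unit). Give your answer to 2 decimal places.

-$0.27

PV(remaining coupons) I = 0.60·e^(−0.0720·2/12) = 0.5928
Current forward F = (S − I)·e^(rT) = (90.68 − 0.5928)·e^(0.0720·7/12) = 90.0872 × 1.042894 = 93.9514
Value (long) = (F − K)·e^(−rT) = (93.9514 − 93.67) × 0.958870 = 0.2698
Short position value = −(long value) = -$0.27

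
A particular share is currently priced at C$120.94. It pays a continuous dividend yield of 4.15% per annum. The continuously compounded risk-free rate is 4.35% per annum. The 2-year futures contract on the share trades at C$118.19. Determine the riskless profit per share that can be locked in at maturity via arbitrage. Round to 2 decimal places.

Fair futures: F* = S·e^(carry·T), with carry = (r − q) = 0.0435 − 0.0415 = 0.0020
F* = 120.94 · e^(0.0020 × 2) = 120.94 · e^0.004000 = 120.94 × 1.004008 = C$121.4247
Market C$118.19 < fair C$121.4247: forward underpriced → reverse cash-and-carry (short spot, go long the forward).
At maturity, profit = |F_mkt − F*| = |118.19 − 121.4247| = C$3.23 per share

C$3.23 per share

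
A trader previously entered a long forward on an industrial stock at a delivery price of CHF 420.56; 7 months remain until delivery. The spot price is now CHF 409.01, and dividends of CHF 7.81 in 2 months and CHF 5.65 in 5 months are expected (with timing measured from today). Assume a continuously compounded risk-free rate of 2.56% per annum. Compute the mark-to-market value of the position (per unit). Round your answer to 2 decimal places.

-CHF 18.68

PV(remaining dividends) I = 7.81·e^(−0.0256·2/12) + 5.65·e^(−0.0256·5/12) = 13.3668
Current forward F = (S − I)·e^(rT) = (409.01 − 13.3668)·e^(0.0256·7/12) = 395.6432 × 1.015045 = 401.5957
Value (long) = (F − K)·e^(−rT) = (401.5957 − 420.56) × 0.985178 = -18.6832
Value = -CHF 18.68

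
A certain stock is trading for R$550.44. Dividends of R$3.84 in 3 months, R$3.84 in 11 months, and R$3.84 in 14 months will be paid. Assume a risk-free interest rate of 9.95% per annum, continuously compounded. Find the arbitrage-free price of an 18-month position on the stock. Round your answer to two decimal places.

R$626.65

PV(dividends) I = 3.84·e^(−0.0995·3/12) + 3.84·e^(−0.0995·11/12) + 3.84·e^(−0.0995·14/12)
I = 3.7457 + 3.5053 + 3.4191 = 10.6701
F = (S − I)·e^(rT) = (550.44 − 10.6701) · e^(0.0995·18/12)
= 539.7699 · e^0.149250 = 539.7699 × 1.160963 = R$626.65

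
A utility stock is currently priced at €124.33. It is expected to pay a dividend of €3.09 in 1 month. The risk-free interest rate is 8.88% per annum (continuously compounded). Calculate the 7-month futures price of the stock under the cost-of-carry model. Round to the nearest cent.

€127.71

PV(dividends) I = 3.09·e^(−0.0888·1/12)
I = 3.0672
F = (S − I)·e^(rT) = (124.33 − 3.0672) · e^(0.0888·7/12)
= 121.2628 · e^0.051800 = 121.2628 × 1.053165 = €127.71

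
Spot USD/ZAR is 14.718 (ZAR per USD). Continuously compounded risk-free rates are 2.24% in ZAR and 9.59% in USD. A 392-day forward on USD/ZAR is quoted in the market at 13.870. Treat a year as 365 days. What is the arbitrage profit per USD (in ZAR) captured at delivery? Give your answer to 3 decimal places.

0.269 per USD (in ZAR)

Fair forward: F* = S·e^(carry·T), with carry = (r_ZAR − r_USD) = 0.0224 − 0.0959 = -0.0735
F* = 14.718 · e^(-0.0735 × 392/365) = 14.718 · e^-0.078937 = 14.718 × 0.924098 = 13.6009
Market 13.870 > fair 13.6009: forward overpriced → cash-and-carry (buy spot, short the forward).
At maturity, profit = |F_mkt − F*| = |13.870 − 13.6009| = 0.269 per USD (in ZAR)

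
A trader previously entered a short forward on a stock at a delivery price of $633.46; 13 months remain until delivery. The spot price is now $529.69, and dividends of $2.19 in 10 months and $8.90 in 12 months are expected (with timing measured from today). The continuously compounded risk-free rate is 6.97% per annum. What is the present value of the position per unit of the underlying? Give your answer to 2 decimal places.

$68.07

PV(remaining dividends) I = 2.19·e^(−0.0697·10/12) + 8.90·e^(−0.0697·12/12) = 10.3672
Current forward F = (S − I)·e^(rT) = (529.69 − 10.3672)·e^(0.0697·13/12) = 519.3228 × 1.078432 = 560.0543
Value (long) = (F − K)·e^(−rT) = (560.0543 − 633.46) × 0.927272 = -68.0671
Short position value = −(long value) = $68.07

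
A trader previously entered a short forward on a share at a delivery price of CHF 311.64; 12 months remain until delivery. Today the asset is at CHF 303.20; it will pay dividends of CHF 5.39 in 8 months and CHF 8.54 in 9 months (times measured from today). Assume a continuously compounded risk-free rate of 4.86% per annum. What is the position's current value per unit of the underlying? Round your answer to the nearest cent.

PV(remaining dividends) I = 5.39·e^(−0.0486·8/12) + 8.54·e^(−0.0486·9/12) = 13.4525
Current forward F = (S − I)·e^(rT) = (303.20 − 13.4525)·e^(0.0486·12/12) = 289.7475 × 1.049800 = 304.1769
Value (long) = (F − K)·e^(−rT) = (304.1769 − 311.64) × 0.952562 = -7.1091
Short position value = −(long value) = CHF 7.11

CHF 7.11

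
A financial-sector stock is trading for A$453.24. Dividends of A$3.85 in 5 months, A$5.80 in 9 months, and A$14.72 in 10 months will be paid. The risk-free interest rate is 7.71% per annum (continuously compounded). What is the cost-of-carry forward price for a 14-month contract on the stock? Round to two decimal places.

A$470.73

PV(dividends) I = 3.85·e^(−0.0771·5/12) + 5.80·e^(−0.0771·9/12) + 14.72·e^(−0.0771·10/12)
I = 3.7283 + 5.4741 + 13.8040 = 23.0064
F = (S − I)·e^(rT) = (453.24 − 23.0064) · e^(0.0771·14/12)
= 430.2336 · e^0.089950 = 430.2336 × 1.094120 = A$470.73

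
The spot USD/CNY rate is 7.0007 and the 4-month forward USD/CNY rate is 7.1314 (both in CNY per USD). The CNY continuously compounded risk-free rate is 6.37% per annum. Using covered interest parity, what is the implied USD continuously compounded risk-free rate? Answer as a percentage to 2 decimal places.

0.82%

F = S·e^((r_CNY − r_USD)T) ⇒ r_USD = r_CNY − ln(F/S)/T
ln(7.1314/7.0007) = 0.018497; /(4/12) = 0.055491
r_USD = 0.0637 − 0.055491 = 0.008209
r_USD = 0.82%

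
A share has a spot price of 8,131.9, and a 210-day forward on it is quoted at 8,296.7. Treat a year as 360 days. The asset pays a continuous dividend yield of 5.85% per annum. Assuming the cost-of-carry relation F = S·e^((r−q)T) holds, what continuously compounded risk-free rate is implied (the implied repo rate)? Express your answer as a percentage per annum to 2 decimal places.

From F = S·e^((r−q)T): (r − q) = ln(F/S)/T
ln(8296.7/8131.9) = ln(1.020266) = 0.020063
(r − q) = 0.020063 / (210/360) = 0.034394
r = ln(F/S)/T + q = 0.034394 + 0.0585 = 0.092894
r = 9.29%

9.29%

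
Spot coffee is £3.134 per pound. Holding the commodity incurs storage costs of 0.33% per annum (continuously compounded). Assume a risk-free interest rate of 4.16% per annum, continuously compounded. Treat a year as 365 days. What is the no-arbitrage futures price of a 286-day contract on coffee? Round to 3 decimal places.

Net carry = r + u − y = 0.0416 + 0.0033 − 0.0000 = 0.0449
F = S·e^((r+u−y)T) = 3.134 · e^(0.0449 × 286/365) = 3.134 · e^0.035182
= 3.134 × 1.035808 = £3.246 per pound

£3.246 per pound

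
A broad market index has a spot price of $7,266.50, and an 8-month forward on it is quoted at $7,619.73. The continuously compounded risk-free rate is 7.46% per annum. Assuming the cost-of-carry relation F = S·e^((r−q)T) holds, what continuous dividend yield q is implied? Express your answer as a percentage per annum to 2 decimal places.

From F = S·e^((r−q)T): (r − q) = ln(F/S)/T
ln(7619.73/7266.50) = ln(1.048611) = 0.047466
(r − q) = 0.047466 / (8/12) = 0.071199
q = r − ln(F/S)/T = 0.0746 − 0.071199 = 0.003401
q = 0.34%

0.34%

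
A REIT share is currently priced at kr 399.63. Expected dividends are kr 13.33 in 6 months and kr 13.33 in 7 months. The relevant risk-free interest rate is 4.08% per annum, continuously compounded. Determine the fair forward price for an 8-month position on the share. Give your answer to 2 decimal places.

kr 383.85

PV(dividends) I = 13.33·e^(−0.0408·6/12) + 13.33·e^(−0.0408·7/12)
I = 13.0608 + 13.0165 = 26.0773
F = (S − I)·e^(rT) = (399.63 − 26.0773) · e^(0.0408·8/12)
= 373.5527 · e^0.027200 = 373.5527 × 1.027573 = kr 383.85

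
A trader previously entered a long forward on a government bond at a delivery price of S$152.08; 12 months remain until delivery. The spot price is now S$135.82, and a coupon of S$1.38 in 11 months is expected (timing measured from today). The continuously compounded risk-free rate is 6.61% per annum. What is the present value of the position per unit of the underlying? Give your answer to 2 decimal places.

-S$7.83

PV(remaining coupons) I = 1.38·e^(−0.0661·11/12) = 1.2989
Current forward F = (S − I)·e^(rT) = (135.82 − 1.2989)·e^(0.0661·12/12) = 134.5211 × 1.068334 = 143.7135
Value (long) = (F − K)·e^(−rT) = (143.7135 − 152.08) × 0.936037 = -7.8314
Value = -S$7.83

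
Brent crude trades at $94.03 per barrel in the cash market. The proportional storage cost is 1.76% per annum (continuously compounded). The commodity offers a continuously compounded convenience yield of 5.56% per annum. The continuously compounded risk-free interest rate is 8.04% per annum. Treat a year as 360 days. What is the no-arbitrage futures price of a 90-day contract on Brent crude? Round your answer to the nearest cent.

$95.03 per barrel

Net carry = r + u − y = 0.0804 + 0.0176 − 0.0556 = 0.0424
F = S·e^((r+u−y)T) = 94.03 · e^(0.0424 × 90/360) = 94.03 · e^0.010600
= 94.03 × 1.010656 = $95.03 per barrel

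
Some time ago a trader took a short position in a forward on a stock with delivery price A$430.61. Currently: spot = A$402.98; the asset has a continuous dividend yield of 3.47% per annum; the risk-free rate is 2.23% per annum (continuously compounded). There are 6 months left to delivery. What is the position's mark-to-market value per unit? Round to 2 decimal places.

Current fair forward for the remaining 6 months: F = S·e^((r − q)·T), (r − q) = 0.0223 − 0.0347 = -0.0124
F = 402.98 · e^(-0.0124 × 6/12) = 402.98 × 0.993819 = 400.4892
Value of long forward = (F − K)·e^(−rT) = (400.4892 − 430.61) · e^(−0.0223·6/12)
= -30.1208 × 0.988912 = -29.79
Short position value = −(long value) = A$29.79

A$29.79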